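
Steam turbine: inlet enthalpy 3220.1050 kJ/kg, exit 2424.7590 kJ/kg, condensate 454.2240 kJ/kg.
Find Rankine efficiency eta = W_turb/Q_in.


W = 795.3460 kJ/kg
Q_in = 2765.8810 kJ/kg
eta = 0.2876 = 28.7556%

eta = 28.7556%


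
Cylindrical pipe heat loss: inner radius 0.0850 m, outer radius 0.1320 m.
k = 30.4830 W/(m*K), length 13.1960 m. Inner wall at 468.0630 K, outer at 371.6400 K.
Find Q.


dT = 96.4230 K
ln(ro/ri) = 0.4402
Q = 2*pi*30.4830*13.1960*96.4230 / 0.4402 = 553680.4095 W

553680.4095 W


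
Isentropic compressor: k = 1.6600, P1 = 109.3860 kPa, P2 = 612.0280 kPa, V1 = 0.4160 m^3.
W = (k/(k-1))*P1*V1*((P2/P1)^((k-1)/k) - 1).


(k-1)/k = 0.3976
(P2/P1)^exp = 1.9830
W = 2.5152 * 109.3860 * 0.4160 * (1.9830 - 1) = 112.5048 kJ

112.5048 kJ


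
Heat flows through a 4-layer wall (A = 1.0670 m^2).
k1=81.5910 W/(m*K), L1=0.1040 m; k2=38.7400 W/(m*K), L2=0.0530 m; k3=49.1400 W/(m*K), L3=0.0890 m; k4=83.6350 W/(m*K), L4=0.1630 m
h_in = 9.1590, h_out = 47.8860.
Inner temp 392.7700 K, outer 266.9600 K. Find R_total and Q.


R_conv_in = 1/(9.1590*1.0670) = 0.1023
R_1 = 0.1040/(81.5910*1.0670) = 0.0012
R_2 = 0.0530/(38.7400*1.0670) = 0.0013
R_3 = 0.0890/(49.1400*1.0670) = 0.0017
R_4 = 0.1630/(83.6350*1.0670) = 0.0018
R_conv_out = 1/(47.8860*1.0670) = 0.0196
R_total = 0.1279 K/W
Q = 125.8100 / 0.1279 = 983.6685 W

R_total = 0.1279 K/W, Q = 983.6685 W


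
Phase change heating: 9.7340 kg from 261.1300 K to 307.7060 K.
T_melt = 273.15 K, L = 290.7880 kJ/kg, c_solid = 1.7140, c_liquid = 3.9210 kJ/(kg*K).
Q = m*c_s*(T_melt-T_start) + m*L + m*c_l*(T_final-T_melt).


Q1 (sensible, solid) = 9.7340 * 1.7140 * 12.0200 = 200.5426 kJ
Q2 (latent) = 9.7340 * 290.7880 = 2830.5304 kJ
Q3 (sensible, liquid) = 9.7340 * 3.9210 * 34.5560 = 1318.8993 kJ
Q_total = 4349.9723 kJ

4349.9723 kJ


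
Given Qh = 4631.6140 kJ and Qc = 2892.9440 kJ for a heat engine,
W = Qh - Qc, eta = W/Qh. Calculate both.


W = 4631.6140 - 2892.9440 = 1738.6700 kJ
eta = 1738.6700 / 4631.6140 = 0.3754 = 37.5392%

W = 1738.6700 kJ, eta = 37.5392%


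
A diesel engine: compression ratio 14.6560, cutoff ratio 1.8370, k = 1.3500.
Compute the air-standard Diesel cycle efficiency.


r^(k-1) = 2.5592
rc^k = 2.2727
eta = 0.5599 = 55.9880%

55.9880%


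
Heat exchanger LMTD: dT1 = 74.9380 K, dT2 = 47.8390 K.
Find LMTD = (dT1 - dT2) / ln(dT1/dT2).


dT1/dT2 = 1.5665
ln(dT1/dT2) = 0.4488
LMTD = 27.0990 / 0.4488 = 60.3783 K

60.3783 K


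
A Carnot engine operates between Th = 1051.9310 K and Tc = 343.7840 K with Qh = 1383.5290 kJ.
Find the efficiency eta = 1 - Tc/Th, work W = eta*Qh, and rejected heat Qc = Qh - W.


eta = 1 - 343.7840/1051.9310 = 0.6732
W = 0.6732 * 1383.5290 = 931.3747 kJ
Qc = 1383.5290 - 931.3747 = 452.1543 kJ

eta = 67.3188%, W = 931.3747 kJ, Qc = 452.1543 kJ


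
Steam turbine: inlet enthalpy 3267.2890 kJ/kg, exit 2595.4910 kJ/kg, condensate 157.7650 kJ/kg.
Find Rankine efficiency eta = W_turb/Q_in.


W = 671.7980 kJ/kg
Q_in = 3109.5240 kJ/kg
eta = 0.2160 = 21.6045%

eta = 21.6045%


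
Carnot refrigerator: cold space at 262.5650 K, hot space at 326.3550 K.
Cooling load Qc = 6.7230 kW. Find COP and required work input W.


COP = 262.5650 / 63.7900 = 4.1161
W = 6.7230 / 4.1161 = 1.6333 kW

COP = 4.1161, W = 1.6333 kW


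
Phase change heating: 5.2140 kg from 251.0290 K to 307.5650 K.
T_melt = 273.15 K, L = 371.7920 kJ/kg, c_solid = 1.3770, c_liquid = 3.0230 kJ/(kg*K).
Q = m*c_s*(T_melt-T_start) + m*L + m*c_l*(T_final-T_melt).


Q1 (sensible, solid) = 5.2140 * 1.3770 * 22.1210 = 158.8217 kJ
Q2 (latent) = 5.2140 * 371.7920 = 1938.5235 kJ
Q3 (sensible, liquid) = 5.2140 * 3.0230 * 34.4150 = 542.4465 kJ
Q_total = 2639.7917 kJ

2639.7917 kJ


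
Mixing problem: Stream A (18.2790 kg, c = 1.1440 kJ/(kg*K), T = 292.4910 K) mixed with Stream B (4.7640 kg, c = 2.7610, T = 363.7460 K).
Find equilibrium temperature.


num = 10900.8289
den = 34.0646
Tf = 320.0048 K

320.0048 K


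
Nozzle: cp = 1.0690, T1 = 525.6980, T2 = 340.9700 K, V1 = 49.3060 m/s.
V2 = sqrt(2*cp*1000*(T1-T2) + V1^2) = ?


dT = 184.7280 K
2*cp*1000*dT = 394948.4640
V1^2 = 2431.0816
V2 = sqrt(397379.5456) = 630.3805 m/s

630.3805 m/s


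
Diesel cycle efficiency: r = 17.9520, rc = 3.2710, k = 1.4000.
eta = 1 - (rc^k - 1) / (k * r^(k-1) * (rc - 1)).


r^(k-1) = 3.1743
rc^k = 5.2548
eta = 0.5784 = 57.8416%

57.8416%


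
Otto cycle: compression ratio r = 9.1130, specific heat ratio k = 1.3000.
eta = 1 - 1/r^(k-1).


r^(k-1) = 1.9404
eta = 1 - 1/1.9404 = 0.4847 = 48.4651%

48.4651%


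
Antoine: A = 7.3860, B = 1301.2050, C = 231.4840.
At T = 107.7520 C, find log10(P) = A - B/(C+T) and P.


C+T = 339.2360
B/(C+T) = 3.8357
log10(P) = 7.3860 - 3.8357 = 3.5503
P = 10^3.5503 = 3550.6466 mmHg

3550.6466 mmHg


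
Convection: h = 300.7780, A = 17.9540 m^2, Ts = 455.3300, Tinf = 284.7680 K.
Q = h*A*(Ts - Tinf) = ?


dT = 170.5620 K
Q = 300.7780 * 17.9540 * 170.5620 = 921063.4906 W

921063.4906 W


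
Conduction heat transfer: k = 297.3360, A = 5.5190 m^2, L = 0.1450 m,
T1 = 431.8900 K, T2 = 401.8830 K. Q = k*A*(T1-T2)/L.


dT = 30.0070 K
Q = 297.3360 * 5.5190 * 30.0070 / 0.1450 = 339595.9207 W

339595.9207 W


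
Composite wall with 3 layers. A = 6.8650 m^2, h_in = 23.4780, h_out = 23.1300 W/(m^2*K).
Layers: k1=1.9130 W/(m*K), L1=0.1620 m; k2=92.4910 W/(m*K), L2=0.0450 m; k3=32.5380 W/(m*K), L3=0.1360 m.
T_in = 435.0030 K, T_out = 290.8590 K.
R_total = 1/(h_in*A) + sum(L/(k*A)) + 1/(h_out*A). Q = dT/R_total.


R_conv_in = 1/(23.4780*6.8650) = 0.0062
R_1 = 0.1620/(1.9130*6.8650) = 0.0123
R_2 = 0.0450/(92.4910*6.8650) = 7.0872e-05
R_3 = 0.1360/(32.5380*6.8650) = 0.0006
R_conv_out = 1/(23.1300*6.8650) = 0.0063
R_total = 0.0255 K/W
Q = 144.1440 / 0.0255 = 5648.8509 W

R_total = 0.0255 K/W, Q = 5648.8509 W


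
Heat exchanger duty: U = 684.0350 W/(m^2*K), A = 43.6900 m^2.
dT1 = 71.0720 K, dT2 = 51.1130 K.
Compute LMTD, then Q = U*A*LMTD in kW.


LMTD = 60.5452 K
Q = 684.0350 * 43.6900 * 60.5452 = 1809422.6946 W = 1809.4227 kW

1809.4227 kW


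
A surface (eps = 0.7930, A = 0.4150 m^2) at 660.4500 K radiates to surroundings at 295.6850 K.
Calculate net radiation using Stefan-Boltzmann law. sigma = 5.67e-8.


T^4 = 1.9027e+11
Tsurr^4 = 7.6439e+09
Q = 0.7930 * 5.67e-8 * 0.4150 * 1.8262e+11 = 3407.6589 W

3407.6589 W


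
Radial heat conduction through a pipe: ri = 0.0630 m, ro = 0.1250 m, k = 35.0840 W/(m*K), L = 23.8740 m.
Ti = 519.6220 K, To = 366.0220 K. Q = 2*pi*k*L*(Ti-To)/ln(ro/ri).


dT = 153.6000 K
ln(ro/ri) = 0.6852
Q = 2*pi*35.0840*23.8740*153.6000 / 0.6852 = 1179780.8029 W

1179780.8029 W


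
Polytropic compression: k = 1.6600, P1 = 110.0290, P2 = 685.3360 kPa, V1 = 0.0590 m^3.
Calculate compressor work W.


(k-1)/k = 0.3976
(P2/P1)^exp = 2.0694
W = 2.5152 * 110.0290 * 0.0590 * (2.0694 - 1) = 17.4608 kJ

17.4608 kJ


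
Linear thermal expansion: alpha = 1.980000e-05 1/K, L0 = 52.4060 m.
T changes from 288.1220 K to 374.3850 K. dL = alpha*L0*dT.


dT = 86.2630 K
dL = 1.980000e-05 * 52.4060 * 86.2630 = 0.089510 m
L_final = 52.495510 m

dL = 0.089510 m


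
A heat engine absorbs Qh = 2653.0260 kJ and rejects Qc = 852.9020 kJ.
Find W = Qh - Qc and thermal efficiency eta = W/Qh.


W = 2653.0260 - 852.9020 = 1800.1240 kJ
eta = 1800.1240 / 2653.0260 = 0.6785 = 67.8517%

W = 1800.1240 kJ, eta = 67.8517%


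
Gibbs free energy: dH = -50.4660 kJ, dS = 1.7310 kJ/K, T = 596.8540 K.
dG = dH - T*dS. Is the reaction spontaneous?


T*dS = 596.8540 * 1.7310 = 1033.1543 kJ
dG = -50.4660 - 1033.1543 = -1083.6203 kJ (spontaneous)

dG = -1083.6203 kJ, spontaneous


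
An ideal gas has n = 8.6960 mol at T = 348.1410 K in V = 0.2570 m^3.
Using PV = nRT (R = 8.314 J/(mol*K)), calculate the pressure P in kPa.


P = nRT/V = 8.6960 * 8.314 * 348.1410 / 0.2570
= 25170.0874 / 0.2570 = 97938.0833 Pa = 97.9381 kPa

97.9381 kPa


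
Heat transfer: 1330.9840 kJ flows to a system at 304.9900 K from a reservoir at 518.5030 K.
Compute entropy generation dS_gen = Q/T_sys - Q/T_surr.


dS_sys = 1330.9840/304.9900 = 4.3640 kJ/K
dS_surr = -1330.9840/518.5030 = -2.5670 kJ/K
dS_gen = 4.3640 - 2.5670 = 1.7971 kJ/K (irreversible)

dS_gen = 1.7971 kJ/K, irreversible


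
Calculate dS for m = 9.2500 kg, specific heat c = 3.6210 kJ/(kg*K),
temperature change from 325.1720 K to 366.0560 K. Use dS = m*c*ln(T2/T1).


T2/T1 = 1.1257
ln(T2/T1) = 0.1184
dS = 9.2500 * 3.6210 * 0.1184 = 3.9668 kJ/K

3.9668 kJ/K


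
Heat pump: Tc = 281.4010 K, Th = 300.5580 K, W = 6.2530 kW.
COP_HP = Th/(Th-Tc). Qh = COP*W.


COP = 300.5580 / 19.1570 = 15.6892
Qh = 15.6892 * 6.2530 = 98.1046 kW

COP = 15.6892, Qh = 98.1046 kW


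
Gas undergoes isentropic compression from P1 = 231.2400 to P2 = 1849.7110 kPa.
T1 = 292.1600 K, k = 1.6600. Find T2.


(k-1)/k = 0.3976
(P2/P1)^exp = 2.2858
T2 = 292.1600 * 2.2858 = 667.8226 K

667.8226 K


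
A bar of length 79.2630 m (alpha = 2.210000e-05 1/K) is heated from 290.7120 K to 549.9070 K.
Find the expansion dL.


dT = 259.1950 K
dL = 2.210000e-05 * 79.2630 * 259.1950 = 0.454035 m
L_final = 79.717035 m

dL = 0.454035 m


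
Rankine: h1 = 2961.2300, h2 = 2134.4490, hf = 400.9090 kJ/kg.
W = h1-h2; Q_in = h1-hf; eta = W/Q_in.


W = 826.7810 kJ/kg
Q_in = 2560.3210 kJ/kg
eta = 0.3229 = 32.2921%

eta = 32.2921%


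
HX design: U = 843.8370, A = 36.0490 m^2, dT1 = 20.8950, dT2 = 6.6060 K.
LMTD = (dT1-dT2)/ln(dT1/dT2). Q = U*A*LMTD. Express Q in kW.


LMTD = 12.4087 K
Q = 843.8370 * 36.0490 * 12.4087 = 377465.9433 W = 377.4659 kW

377.4659 kW


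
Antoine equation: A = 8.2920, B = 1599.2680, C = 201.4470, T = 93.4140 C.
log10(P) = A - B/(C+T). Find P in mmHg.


C+T = 294.8610
B/(C+T) = 5.4238
log10(P) = 8.2920 - 5.4238 = 2.8682
P = 10^2.8682 = 738.2389 mmHg

738.2389 mmHg


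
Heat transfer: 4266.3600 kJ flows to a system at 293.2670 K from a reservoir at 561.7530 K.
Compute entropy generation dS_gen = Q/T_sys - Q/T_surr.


dS_sys = 4266.3600/293.2670 = 14.5477 kJ/K
dS_surr = -4266.3600/561.7530 = -7.5947 kJ/K
dS_gen = 14.5477 - 7.5947 = 6.9530 kJ/K (irreversible)

dS_gen = 6.9530 kJ/K, irreversible


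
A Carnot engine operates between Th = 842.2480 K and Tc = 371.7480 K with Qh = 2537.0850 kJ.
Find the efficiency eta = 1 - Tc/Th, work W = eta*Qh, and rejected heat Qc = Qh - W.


eta = 1 - 371.7480/842.2480 = 0.5586
W = 0.5586 * 2537.0850 = 1417.2767 kJ
Qc = 2537.0850 - 1417.2767 = 1119.8083 kJ

eta = 55.8624%, W = 1417.2767 kJ, Qc = 1119.8083 kJ


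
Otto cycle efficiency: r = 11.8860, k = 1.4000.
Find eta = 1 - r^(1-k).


r^(k-1) = 2.6916
eta = 1 - 1/2.6916 = 0.6285 = 62.8477%

62.8477%


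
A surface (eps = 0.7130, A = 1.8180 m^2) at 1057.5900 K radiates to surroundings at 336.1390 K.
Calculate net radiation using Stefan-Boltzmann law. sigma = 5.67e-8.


T^4 = 1.2510e+12
Tsurr^4 = 1.2767e+10
Q = 0.7130 * 5.67e-8 * 1.8180 * 1.2383e+12 = 91008.3280 W

91008.3280 W


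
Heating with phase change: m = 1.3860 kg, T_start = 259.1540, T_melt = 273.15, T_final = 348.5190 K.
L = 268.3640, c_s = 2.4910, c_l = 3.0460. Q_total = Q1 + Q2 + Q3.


Q1 (sensible, solid) = 1.3860 * 2.4910 * 13.9960 = 48.3216 kJ
Q2 (latent) = 1.3860 * 268.3640 = 371.9525 kJ
Q3 (sensible, liquid) = 1.3860 * 3.0460 * 75.3690 = 318.1895 kJ
Q_total = 738.4636 kJ

738.4636 kJ


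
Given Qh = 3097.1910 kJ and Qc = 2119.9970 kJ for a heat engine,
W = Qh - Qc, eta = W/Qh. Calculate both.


W = 3097.1910 - 2119.9970 = 977.1940 kJ
eta = 977.1940 / 3097.1910 = 0.3155 = 31.5510%

W = 977.1940 kJ, eta = 31.5510%


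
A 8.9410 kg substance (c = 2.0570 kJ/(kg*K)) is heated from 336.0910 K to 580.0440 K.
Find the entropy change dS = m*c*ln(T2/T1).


T2/T1 = 1.7259
ln(T2/T1) = 0.5457
dS = 8.9410 * 2.0570 * 0.5457 = 10.0367 kJ/K

10.0367 kJ/K


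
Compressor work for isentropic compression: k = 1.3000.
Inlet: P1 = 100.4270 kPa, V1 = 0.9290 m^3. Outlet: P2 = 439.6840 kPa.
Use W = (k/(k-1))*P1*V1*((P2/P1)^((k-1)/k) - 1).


(k-1)/k = 0.2308
(P2/P1)^exp = 1.4060
W = 4.3333 * 100.4270 * 0.9290 * (1.4060 - 1) = 164.1461 kJ

164.1461 kJ


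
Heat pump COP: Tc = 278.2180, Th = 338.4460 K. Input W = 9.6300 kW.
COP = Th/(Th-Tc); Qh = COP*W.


COP = 338.4460 / 60.2280 = 5.6194
Qh = 5.6194 * 9.6300 = 54.1149 kW

COP = 5.6194, Qh = 54.1149 kW


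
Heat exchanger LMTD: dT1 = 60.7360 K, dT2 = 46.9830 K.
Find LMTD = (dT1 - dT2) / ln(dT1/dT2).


dT1/dT2 = 1.2927
ln(dT1/dT2) = 0.2568
LMTD = 13.7530 / 0.2568 = 53.5656 K

53.5656 K


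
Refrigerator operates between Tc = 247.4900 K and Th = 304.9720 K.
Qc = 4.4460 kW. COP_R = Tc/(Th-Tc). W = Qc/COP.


COP = 247.4900 / 57.4820 = 4.3055
W = 4.4460 / 4.3055 = 1.0326 kW

COP = 4.3055, W = 1.0326 kW


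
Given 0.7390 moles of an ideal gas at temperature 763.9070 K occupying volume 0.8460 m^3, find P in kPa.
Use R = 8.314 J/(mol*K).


P = nRT/V = 0.7390 * 8.314 * 763.9070 / 0.8460
= 4693.4797 / 0.8460 = 5547.8484 Pa = 5.5478 kPa

5.5478 kPa


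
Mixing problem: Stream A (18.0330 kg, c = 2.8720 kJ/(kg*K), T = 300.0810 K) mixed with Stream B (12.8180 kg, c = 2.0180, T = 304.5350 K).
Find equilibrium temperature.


num = 23418.7506
den = 77.6575
Tf = 301.5646 K

301.5646 K


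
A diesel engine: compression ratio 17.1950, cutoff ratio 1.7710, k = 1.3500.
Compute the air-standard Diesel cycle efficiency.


r^(k-1) = 2.7064
rc^k = 2.1632
eta = 0.5871 = 58.7074%

58.7074%


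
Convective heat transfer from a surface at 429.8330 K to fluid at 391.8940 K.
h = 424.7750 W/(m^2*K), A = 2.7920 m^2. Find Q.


dT = 37.9390 K
Q = 424.7750 * 2.7920 * 37.9390 = 44994.5841 W

44994.5841 W


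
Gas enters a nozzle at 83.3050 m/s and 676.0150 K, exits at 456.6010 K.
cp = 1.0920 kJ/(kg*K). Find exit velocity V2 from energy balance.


dT = 219.4140 K
2*cp*1000*dT = 479200.1760
V1^2 = 6939.7230
V2 = sqrt(486139.8990) = 697.2373 m/s

697.2373 m/s


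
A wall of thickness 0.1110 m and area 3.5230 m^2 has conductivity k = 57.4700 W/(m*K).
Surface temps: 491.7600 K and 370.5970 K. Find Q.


dT = 121.1630 K
Q = 57.4700 * 3.5230 * 121.1630 / 0.1110 = 221004.3793 W

221004.3793 W


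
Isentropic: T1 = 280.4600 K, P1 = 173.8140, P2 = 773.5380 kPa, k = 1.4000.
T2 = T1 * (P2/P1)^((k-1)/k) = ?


(k-1)/k = 0.2857
(P2/P1)^exp = 1.5320
T2 = 280.4600 * 1.5320 = 429.6622 K

429.6622 K


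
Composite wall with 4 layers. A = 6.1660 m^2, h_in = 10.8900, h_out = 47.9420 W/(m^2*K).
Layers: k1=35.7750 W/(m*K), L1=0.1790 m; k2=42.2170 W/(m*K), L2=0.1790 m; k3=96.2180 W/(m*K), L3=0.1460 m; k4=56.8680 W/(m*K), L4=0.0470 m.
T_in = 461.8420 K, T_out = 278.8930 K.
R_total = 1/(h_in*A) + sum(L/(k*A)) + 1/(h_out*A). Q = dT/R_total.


R_conv_in = 1/(10.8900*6.1660) = 0.0149
R_1 = 0.1790/(35.7750*6.1660) = 0.0008
R_2 = 0.1790/(42.2170*6.1660) = 0.0007
R_3 = 0.1460/(96.2180*6.1660) = 0.0002
R_4 = 0.0470/(56.8680*6.1660) = 0.0001
R_conv_out = 1/(47.9420*6.1660) = 0.0034
R_total = 0.0202 K/W
Q = 182.9490 / 0.0202 = 9077.2831 W

R_total = 0.0202 K/W, Q = 9077.2831 W


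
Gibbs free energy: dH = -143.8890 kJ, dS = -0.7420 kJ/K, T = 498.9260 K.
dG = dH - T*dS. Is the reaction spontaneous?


T*dS = 498.9260 * -0.7420 = -370.2031 kJ
dG = -143.8890 + 370.2031 = 226.3141 kJ (non-spontaneous)

dG = 226.3141 kJ, non-spontaneous


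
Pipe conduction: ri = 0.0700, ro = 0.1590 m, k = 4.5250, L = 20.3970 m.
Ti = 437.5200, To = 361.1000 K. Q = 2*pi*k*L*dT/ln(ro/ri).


dT = 76.4200 K
ln(ro/ri) = 0.8204
Q = 2*pi*4.5250*20.3970*76.4200 / 0.8204 = 54018.3589 W

54018.3589 W


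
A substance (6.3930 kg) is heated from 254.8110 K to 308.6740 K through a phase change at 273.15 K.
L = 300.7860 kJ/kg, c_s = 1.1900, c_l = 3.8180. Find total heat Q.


Q1 (sensible, solid) = 6.3930 * 1.1900 * 18.3390 = 139.5171 kJ
Q2 (latent) = 6.3930 * 300.7860 = 1922.9249 kJ
Q3 (sensible, liquid) = 6.3930 * 3.8180 * 35.5240 = 867.0866 kJ
Q_total = 2929.5286 kJ

2929.5286 kJ


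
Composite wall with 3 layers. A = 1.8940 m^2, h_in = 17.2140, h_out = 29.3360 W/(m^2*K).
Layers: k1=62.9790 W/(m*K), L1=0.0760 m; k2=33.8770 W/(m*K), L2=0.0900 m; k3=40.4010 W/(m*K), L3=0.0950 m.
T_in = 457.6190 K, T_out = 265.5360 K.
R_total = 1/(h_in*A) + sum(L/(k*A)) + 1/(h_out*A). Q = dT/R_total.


R_conv_in = 1/(17.2140*1.8940) = 0.0307
R_1 = 0.0760/(62.9790*1.8940) = 0.0006
R_2 = 0.0900/(33.8770*1.8940) = 0.0014
R_3 = 0.0950/(40.4010*1.8940) = 0.0012
R_conv_out = 1/(29.3360*1.8940) = 0.0180
R_total = 0.0520 K/W
Q = 192.0830 / 0.0520 = 3697.3986 W

R_total = 0.0520 K/W, Q = 3697.3986 W


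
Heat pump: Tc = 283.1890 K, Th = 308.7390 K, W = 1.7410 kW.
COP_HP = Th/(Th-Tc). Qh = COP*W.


COP = 308.7390 / 25.5500 = 12.0837
Qh = 12.0837 * 1.7410 = 21.0378 kW

COP = 12.0837, Qh = 21.0378 kW


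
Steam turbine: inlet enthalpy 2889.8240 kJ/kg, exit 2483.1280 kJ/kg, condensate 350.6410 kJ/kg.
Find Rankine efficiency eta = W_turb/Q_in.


W = 406.6960 kJ/kg
Q_in = 2539.1830 kJ/kg
eta = 0.1602 = 16.0168%

eta = 16.0168%


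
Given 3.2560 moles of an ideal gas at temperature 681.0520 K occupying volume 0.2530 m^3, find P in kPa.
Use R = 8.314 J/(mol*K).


P = nRT/V = 3.2560 * 8.314 * 681.0520 / 0.2530
= 18436.3392 / 0.2530 = 72870.9058 Pa = 72.8709 kPa

72.8709 kPa


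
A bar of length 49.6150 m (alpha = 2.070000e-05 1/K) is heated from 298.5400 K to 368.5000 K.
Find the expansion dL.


dT = 69.9600 K
dL = 2.070000e-05 * 49.6150 * 69.9600 = 0.071851 m
L_final = 49.686851 m

dL = 0.071851 m


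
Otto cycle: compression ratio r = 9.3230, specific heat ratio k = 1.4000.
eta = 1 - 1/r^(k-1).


r^(k-1) = 2.4424
eta = 1 - 1/2.4424 = 0.5906 = 59.0572%

59.0572%


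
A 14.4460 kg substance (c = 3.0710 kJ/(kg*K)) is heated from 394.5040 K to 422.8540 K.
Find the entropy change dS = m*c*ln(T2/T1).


T2/T1 = 1.0719
ln(T2/T1) = 0.0694
dS = 14.4460 * 3.0710 * 0.0694 = 3.0787 kJ/K

3.0787 kJ/K


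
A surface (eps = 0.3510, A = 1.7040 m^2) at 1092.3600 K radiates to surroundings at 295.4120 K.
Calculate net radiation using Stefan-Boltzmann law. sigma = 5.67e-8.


T^4 = 1.4238e+12
Tsurr^4 = 7.6157e+09
Q = 0.3510 * 5.67e-8 * 1.7040 * 1.4162e+12 = 48027.9190 W

48027.9190 W


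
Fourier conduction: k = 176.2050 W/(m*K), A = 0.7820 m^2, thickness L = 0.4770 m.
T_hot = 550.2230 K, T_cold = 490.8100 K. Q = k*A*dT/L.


dT = 59.4130 K
Q = 176.2050 * 0.7820 * 59.4130 / 0.4770 = 17162.7977 W

17162.7977 W


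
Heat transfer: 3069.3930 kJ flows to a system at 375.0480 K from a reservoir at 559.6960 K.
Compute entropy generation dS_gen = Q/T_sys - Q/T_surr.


dS_sys = 3069.3930/375.0480 = 8.1840 kJ/K
dS_surr = -3069.3930/559.6960 = -5.4840 kJ/K
dS_gen = 8.1840 - 5.4840 = 2.7000 kJ/K (irreversible)

dS_gen = 2.7000 kJ/K, irreversible


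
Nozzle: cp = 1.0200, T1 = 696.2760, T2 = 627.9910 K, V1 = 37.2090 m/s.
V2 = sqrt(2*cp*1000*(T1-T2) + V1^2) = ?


dT = 68.2850 K
2*cp*1000*dT = 139301.4000
V1^2 = 1384.5097
V2 = sqrt(140685.9097) = 375.0812 m/s

375.0812 m/s


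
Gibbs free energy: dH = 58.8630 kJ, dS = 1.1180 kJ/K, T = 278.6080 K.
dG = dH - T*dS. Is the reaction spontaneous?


T*dS = 278.6080 * 1.1180 = 311.4837 kJ
dG = 58.8630 - 311.4837 = -252.6207 kJ (spontaneous)

dG = -252.6207 kJ, spontaneous


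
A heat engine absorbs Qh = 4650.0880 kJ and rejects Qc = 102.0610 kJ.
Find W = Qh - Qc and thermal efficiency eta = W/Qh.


W = 4650.0880 - 102.0610 = 4548.0270 kJ
eta = 4548.0270 / 4650.0880 = 0.9781 = 97.8052%

W = 4548.0270 kJ, eta = 97.8052%


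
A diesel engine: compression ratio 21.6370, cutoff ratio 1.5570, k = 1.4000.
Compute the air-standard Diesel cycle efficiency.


r^(k-1) = 3.4204
rc^k = 1.8587
eta = 0.6781 = 67.8065%

67.8065%


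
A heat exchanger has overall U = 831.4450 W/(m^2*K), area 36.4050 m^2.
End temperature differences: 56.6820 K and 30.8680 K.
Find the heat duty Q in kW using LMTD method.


LMTD = 42.4756 K
Q = 831.4450 * 36.4050 * 42.4756 = 1285684.5898 W = 1285.6846 kW

1285.6846 kW


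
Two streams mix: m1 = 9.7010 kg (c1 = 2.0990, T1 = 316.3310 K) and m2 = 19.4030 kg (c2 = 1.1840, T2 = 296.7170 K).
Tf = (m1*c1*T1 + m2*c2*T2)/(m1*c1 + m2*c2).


num = 13257.7828
den = 43.3356
Tf = 305.9332 K

305.9332 K


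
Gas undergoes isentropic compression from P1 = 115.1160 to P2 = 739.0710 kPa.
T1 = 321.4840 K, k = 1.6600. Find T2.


(k-1)/k = 0.3976
(P2/P1)^exp = 2.0945
T2 = 321.4840 * 2.0945 = 673.3388 K

673.3388 K


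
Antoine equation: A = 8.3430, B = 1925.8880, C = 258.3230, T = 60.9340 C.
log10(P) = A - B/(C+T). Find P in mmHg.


C+T = 319.2570
B/(C+T) = 6.0324
log10(P) = 8.3430 - 6.0324 = 2.3106
P = 10^2.3106 = 204.4530 mmHg

204.4530 mmHg


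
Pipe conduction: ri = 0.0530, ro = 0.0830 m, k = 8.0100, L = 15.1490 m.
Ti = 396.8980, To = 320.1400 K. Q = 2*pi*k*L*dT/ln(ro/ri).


dT = 76.7580 K
ln(ro/ri) = 0.4485
Q = 2*pi*8.0100*15.1490*76.7580 / 0.4485 = 130469.9222 W

130469.9222 W


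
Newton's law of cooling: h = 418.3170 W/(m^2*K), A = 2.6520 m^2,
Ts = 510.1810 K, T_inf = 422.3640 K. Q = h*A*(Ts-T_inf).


dT = 87.8170 K
Q = 418.3170 * 2.6520 * 87.8170 = 97422.1323 W

97422.1323 W


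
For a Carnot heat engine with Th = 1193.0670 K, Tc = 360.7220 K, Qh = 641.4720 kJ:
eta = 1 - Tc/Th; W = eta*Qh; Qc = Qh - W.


eta = 1 - 360.7220/1193.0670 = 0.6977
W = 0.6977 * 641.4720 = 447.5239 kJ
Qc = 641.4720 - 447.5239 = 193.9481 kJ

eta = 69.7652%, W = 447.5239 kJ, Qc = 193.9481 kJ


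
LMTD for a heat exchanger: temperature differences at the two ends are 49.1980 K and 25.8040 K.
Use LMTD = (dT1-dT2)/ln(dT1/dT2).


dT1/dT2 = 1.9066
ln(dT1/dT2) = 0.6453
LMTD = 23.3940 / 0.6453 = 36.2516 K

36.2516 K


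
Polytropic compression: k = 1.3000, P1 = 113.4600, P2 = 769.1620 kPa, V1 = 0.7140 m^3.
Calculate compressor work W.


(k-1)/k = 0.2308
(P2/P1)^exp = 1.5553
W = 4.3333 * 113.4600 * 0.7140 * (1.5553 - 1) = 194.9297 kJ

194.9297 kJ


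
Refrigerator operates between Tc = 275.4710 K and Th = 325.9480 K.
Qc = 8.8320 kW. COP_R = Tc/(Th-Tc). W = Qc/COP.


COP = 275.4710 / 50.4770 = 5.4574
W = 8.8320 / 5.4574 = 1.6184 kW

COP = 5.4574, W = 1.6184 kW


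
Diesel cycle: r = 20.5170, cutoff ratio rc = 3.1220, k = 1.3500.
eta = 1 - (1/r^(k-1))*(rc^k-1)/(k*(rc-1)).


r^(k-1) = 2.8790
rc^k = 4.6503
eta = 0.5574 = 55.7397%

55.7397%


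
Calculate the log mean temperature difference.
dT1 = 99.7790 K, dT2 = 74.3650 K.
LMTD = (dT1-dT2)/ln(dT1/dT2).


dT1/dT2 = 1.3417
ln(dT1/dT2) = 0.2940
LMTD = 25.4140 / 0.2940 = 86.4503 K

86.4503 K


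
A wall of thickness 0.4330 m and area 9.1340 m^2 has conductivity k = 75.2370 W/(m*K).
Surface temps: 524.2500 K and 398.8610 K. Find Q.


dT = 125.3890 K
Q = 75.2370 * 9.1340 * 125.3890 / 0.4330 = 199005.0145 W

199005.0145 W


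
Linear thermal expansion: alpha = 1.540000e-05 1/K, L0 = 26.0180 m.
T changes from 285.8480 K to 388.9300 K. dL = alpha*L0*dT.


dT = 103.0820 K
dL = 1.540000e-05 * 26.0180 * 103.0820 = 0.041303 m
L_final = 26.059303 m

dL = 0.041303 m


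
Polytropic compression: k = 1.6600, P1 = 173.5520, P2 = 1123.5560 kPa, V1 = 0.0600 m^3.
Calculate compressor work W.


(k-1)/k = 0.3976
(P2/P1)^exp = 2.1014
W = 2.5152 * 173.5520 * 0.0600 * (2.1014 - 1) = 28.8466 kJ

28.8466 kJ


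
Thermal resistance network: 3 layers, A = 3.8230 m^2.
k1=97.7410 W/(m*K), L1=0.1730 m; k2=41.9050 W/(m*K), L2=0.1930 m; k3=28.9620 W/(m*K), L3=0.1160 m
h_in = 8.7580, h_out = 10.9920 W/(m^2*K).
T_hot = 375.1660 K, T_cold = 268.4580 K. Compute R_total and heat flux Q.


R_conv_in = 1/(8.7580*3.8230) = 0.0299
R_1 = 0.1730/(97.7410*3.8230) = 0.0005
R_2 = 0.1930/(41.9050*3.8230) = 0.0012
R_3 = 0.1160/(28.9620*3.8230) = 0.0010
R_conv_out = 1/(10.9920*3.8230) = 0.0238
R_total = 0.0564 K/W
Q = 106.7080 / 0.0564 = 1892.6858 W

R_total = 0.0564 K/W, Q = 1892.6858 W


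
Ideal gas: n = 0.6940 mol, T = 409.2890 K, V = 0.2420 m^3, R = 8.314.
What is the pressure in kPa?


P = nRT/V = 0.6940 * 8.314 * 409.2890 / 0.2420
= 2361.5631 / 0.2420 = 9758.5254 Pa = 9.7585 kPa

9.7585 kPa


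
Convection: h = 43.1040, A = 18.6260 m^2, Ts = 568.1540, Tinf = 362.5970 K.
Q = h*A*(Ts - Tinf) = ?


dT = 205.5570 K
Q = 43.1040 * 18.6260 * 205.5570 = 165032.4866 W

165032.4866 W


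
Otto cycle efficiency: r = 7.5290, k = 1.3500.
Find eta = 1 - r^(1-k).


r^(k-1) = 2.0270
eta = 1 - 1/2.0270 = 0.5067 = 50.6665%

50.6665%


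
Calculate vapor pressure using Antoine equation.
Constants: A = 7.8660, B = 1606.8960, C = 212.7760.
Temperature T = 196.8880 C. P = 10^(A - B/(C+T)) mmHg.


C+T = 409.6640
B/(C+T) = 3.9225
log10(P) = 7.8660 - 3.9225 = 3.9435
P = 10^3.9435 = 8780.6557 mmHg

8780.6557 mmHg


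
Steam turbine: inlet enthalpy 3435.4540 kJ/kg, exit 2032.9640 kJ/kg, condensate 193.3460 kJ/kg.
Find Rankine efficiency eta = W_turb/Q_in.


W = 1402.4900 kJ/kg
Q_in = 3242.1080 kJ/kg
eta = 0.4326 = 43.2586%

eta = 43.2586%


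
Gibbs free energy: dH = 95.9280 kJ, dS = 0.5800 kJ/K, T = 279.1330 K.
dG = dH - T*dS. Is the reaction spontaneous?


T*dS = 279.1330 * 0.5800 = 161.8971 kJ
dG = 95.9280 - 161.8971 = -65.9691 kJ (spontaneous)

dG = -65.9691 kJ, spontaneous


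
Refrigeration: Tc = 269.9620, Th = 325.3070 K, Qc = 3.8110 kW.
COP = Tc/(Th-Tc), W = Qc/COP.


COP = 269.9620 / 55.3450 = 4.8778
W = 3.8110 / 4.8778 = 0.7813 kW

COP = 4.8778, W = 0.7813 kW


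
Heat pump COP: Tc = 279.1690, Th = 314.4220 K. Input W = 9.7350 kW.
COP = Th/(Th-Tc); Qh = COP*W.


COP = 314.4220 / 35.2530 = 8.9190
Qh = 8.9190 * 9.7350 = 86.8266 kW

COP = 8.9190, Qh = 86.8266 kW


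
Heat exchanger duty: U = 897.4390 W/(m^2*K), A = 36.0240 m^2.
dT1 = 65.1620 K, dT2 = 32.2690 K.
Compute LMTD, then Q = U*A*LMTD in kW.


LMTD = 46.8048 K
Q = 897.4390 * 36.0240 * 46.8048 = 1513169.1468 W = 1513.1691 kW

1513.1691 kW


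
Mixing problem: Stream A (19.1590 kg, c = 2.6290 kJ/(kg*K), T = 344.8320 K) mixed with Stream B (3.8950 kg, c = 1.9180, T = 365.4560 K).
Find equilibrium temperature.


num = 20099.0260
den = 57.8396
Tf = 347.4958 K

347.4958 K


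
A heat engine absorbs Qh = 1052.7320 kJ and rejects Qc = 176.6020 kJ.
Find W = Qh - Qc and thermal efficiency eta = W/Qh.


W = 1052.7320 - 176.6020 = 876.1300 kJ
eta = 876.1300 / 1052.7320 = 0.8322 = 83.2244%

W = 876.1300 kJ, eta = 83.2244%


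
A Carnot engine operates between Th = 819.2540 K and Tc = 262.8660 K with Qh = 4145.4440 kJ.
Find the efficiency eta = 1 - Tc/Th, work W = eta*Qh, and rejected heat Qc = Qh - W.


eta = 1 - 262.8660/819.2540 = 0.6791
W = 0.6791 * 4145.4440 = 2815.3360 kJ
Qc = 4145.4440 - 2815.3360 = 1330.1080 kJ

eta = 67.9140%, W = 2815.3360 kJ, Qc = 1330.1080 kJ


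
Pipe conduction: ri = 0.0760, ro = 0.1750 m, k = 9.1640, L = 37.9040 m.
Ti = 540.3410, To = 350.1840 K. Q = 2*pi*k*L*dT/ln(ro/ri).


dT = 190.1570 K
ln(ro/ri) = 0.8341
Q = 2*pi*9.1640*37.9040*190.1570 / 0.8341 = 497586.8006 W

497586.8006 W


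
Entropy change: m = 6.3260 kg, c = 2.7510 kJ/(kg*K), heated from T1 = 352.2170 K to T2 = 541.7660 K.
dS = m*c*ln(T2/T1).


T2/T1 = 1.5382
ln(T2/T1) = 0.4306
dS = 6.3260 * 2.7510 * 0.4306 = 7.4934 kJ/K

7.4934 kJ/K


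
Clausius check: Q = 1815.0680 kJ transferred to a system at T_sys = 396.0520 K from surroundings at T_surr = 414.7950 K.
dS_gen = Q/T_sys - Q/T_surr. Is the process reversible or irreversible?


dS_sys = 1815.0680/396.0520 = 4.5829 kJ/K
dS_surr = -1815.0680/414.7950 = -4.3758 kJ/K
dS_gen = 4.5829 - 4.3758 = 0.2071 kJ/K (irreversible)

dS_gen = 0.2071 kJ/K, irreversible


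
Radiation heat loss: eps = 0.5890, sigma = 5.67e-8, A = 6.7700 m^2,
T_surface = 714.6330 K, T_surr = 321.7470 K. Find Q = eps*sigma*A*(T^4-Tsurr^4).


T^4 = 2.6081e+11
Tsurr^4 = 1.0717e+10
Q = 0.5890 * 5.67e-8 * 6.7700 * 2.5010e+11 = 56545.4394 W

56545.4394 W


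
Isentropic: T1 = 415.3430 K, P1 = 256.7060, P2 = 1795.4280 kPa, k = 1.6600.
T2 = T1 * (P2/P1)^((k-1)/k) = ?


(k-1)/k = 0.3976
(P2/P1)^exp = 2.1670
T2 = 415.3430 * 2.1670 = 900.0449 K

900.0449 K


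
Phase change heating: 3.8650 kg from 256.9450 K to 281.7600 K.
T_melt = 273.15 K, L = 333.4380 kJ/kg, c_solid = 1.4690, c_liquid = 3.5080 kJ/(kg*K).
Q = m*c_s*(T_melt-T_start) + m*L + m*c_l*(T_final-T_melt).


Q1 (sensible, solid) = 3.8650 * 1.4690 * 16.2050 = 92.0069 kJ
Q2 (latent) = 3.8650 * 333.4380 = 1288.7379 kJ
Q3 (sensible, liquid) = 3.8650 * 3.5080 * 8.6100 = 116.7380 kJ
Q_total = 1497.4828 kJ

1497.4828 kJ


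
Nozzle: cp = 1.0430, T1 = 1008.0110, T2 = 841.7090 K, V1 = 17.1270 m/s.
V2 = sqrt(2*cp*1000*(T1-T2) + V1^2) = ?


dT = 166.3020 K
2*cp*1000*dT = 346905.9720
V1^2 = 293.3341
V2 = sqrt(347199.3061) = 589.2362 m/s

589.2362 m/s


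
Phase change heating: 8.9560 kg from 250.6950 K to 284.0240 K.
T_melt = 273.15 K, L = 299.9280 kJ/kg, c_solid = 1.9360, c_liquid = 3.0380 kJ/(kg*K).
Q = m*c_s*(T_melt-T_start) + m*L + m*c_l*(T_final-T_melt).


Q1 (sensible, solid) = 8.9560 * 1.9360 * 22.4550 = 389.3431 kJ
Q2 (latent) = 8.9560 * 299.9280 = 2686.1552 kJ
Q3 (sensible, liquid) = 8.9560 * 3.0380 * 10.8740 = 295.8634 kJ
Q_total = 3371.3616 kJ

3371.3616 kJ


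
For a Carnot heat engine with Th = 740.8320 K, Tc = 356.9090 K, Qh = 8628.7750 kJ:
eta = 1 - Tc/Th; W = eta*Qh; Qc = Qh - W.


eta = 1 - 356.9090/740.8320 = 0.5182
W = 0.5182 * 8628.7750 = 4471.7091 kJ
Qc = 8628.7750 - 4471.7091 = 4157.0659 kJ

eta = 51.8232%, W = 4471.7091 kJ, Qc = 4157.0659 kJ


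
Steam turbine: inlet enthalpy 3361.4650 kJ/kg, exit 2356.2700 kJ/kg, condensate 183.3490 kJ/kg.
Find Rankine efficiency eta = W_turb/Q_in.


W = 1005.1950 kJ/kg
Q_in = 3178.1160 kJ/kg
eta = 0.3163 = 31.6286%

eta = 31.6286%


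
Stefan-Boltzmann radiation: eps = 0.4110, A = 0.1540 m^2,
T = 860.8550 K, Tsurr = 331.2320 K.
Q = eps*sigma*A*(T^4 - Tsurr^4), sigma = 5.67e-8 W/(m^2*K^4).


T^4 = 5.4919e+11
Tsurr^4 = 1.2037e+10
Q = 0.4110 * 5.67e-8 * 0.1540 * 5.3715e+11 = 1927.7056 W

1927.7056 W


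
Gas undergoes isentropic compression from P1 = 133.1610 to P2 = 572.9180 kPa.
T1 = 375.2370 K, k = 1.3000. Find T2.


(k-1)/k = 0.2308
(P2/P1)^exp = 1.4004
T2 = 375.2370 * 1.4004 = 525.4697 K

525.4697 K


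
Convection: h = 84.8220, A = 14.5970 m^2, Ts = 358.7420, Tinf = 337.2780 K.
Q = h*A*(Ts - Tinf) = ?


dT = 21.4640 K
Q = 84.8220 * 14.5970 * 21.4640 = 26575.5815 W

26575.5815 W


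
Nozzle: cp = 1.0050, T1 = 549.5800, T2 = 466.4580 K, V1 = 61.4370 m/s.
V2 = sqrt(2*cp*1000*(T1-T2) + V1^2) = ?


dT = 83.1220 K
2*cp*1000*dT = 167075.2200
V1^2 = 3774.5050
V2 = sqrt(170849.7250) = 413.3397 m/s

413.3397 m/s


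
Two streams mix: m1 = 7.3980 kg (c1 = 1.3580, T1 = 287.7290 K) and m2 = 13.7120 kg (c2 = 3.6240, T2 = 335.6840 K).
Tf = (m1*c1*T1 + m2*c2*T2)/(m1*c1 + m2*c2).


num = 19571.5708
den = 59.7388
Tf = 327.6192 K

327.6192 K


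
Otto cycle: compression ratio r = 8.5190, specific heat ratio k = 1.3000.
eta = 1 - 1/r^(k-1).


r^(k-1) = 1.9016
eta = 1 - 1/1.9016 = 0.4741 = 47.4124%

47.4124%


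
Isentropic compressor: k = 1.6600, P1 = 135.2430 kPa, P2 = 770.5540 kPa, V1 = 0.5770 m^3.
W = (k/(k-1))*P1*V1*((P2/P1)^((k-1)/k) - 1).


(k-1)/k = 0.3976
(P2/P1)^exp = 1.9974
W = 2.5152 * 135.2430 * 0.5770 * (1.9974 - 1) = 195.7504 kJ

195.7504 kJ


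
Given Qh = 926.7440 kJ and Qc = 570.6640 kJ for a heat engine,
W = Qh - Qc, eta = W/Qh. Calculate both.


W = 926.7440 - 570.6640 = 356.0800 kJ
eta = 356.0800 / 926.7440 = 0.3842 = 38.4227%

W = 356.0800 kJ, eta = 38.4227%


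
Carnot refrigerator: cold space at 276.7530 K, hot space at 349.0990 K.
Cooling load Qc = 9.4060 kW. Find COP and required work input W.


COP = 276.7530 / 72.3460 = 3.8254
W = 9.4060 / 3.8254 = 2.4588 kW

COP = 3.8254, W = 2.4588 kW


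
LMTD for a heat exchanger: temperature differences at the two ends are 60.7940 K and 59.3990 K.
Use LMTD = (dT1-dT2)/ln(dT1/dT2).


dT1/dT2 = 1.0235
ln(dT1/dT2) = 0.0232
LMTD = 1.3950 / 0.0232 = 60.0938 K

60.0938 K


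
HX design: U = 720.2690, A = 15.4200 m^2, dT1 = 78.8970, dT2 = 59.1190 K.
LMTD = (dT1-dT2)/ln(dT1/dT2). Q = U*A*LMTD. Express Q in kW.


LMTD = 68.5330 K
Q = 720.2690 * 15.4200 * 68.5330 = 761165.1984 W = 761.1652 kW

761.1652 kW


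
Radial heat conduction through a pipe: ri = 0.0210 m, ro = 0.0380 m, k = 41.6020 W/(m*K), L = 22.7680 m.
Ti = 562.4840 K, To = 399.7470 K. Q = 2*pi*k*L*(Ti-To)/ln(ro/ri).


dT = 162.7370 K
ln(ro/ri) = 0.5931
Q = 2*pi*41.6020*22.7680*162.7370 / 0.5931 = 1633066.6414 W

1633066.6414 W


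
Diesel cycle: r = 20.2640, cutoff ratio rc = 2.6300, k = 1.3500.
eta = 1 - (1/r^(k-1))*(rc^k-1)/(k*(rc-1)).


r^(k-1) = 2.8665
rc^k = 3.6893
eta = 0.5737 = 57.3657%

57.3657%


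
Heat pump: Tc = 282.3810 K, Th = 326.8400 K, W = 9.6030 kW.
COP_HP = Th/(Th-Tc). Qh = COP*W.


COP = 326.8400 / 44.4590 = 7.3515
Qh = 7.3515 * 9.6030 = 70.5964 kW

COP = 7.3515, Qh = 70.5964 kW


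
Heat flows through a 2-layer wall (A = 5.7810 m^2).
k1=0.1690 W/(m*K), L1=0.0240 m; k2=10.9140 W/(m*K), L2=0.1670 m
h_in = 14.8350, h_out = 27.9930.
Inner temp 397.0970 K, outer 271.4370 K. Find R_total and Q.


R_conv_in = 1/(14.8350*5.7810) = 0.0117
R_1 = 0.0240/(0.1690*5.7810) = 0.0246
R_2 = 0.1670/(10.9140*5.7810) = 0.0026
R_conv_out = 1/(27.9930*5.7810) = 0.0062
R_total = 0.0451 K/W
Q = 125.6600 / 0.0451 = 2789.2316 W

R_total = 0.0451 K/W, Q = 2789.2316 W


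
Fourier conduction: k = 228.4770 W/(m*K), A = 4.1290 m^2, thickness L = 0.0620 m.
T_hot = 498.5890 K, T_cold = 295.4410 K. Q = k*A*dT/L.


dT = 203.1480 K
Q = 228.4770 * 4.1290 * 203.1480 / 0.0620 = 3091065.6720 W

3091065.6720 W


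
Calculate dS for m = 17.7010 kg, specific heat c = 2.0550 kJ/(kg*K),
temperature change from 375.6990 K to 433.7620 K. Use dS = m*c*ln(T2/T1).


T2/T1 = 1.1545
ln(T2/T1) = 0.1437
dS = 17.7010 * 2.0550 * 0.1437 = 5.2274 kJ/K

5.2274 kJ/K


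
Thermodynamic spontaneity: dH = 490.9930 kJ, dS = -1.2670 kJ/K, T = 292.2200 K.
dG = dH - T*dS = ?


T*dS = 292.2200 * -1.2670 = -370.2427 kJ
dG = 490.9930 + 370.2427 = 861.2357 kJ (non-spontaneous)

dG = 861.2357 kJ, non-spontaneous


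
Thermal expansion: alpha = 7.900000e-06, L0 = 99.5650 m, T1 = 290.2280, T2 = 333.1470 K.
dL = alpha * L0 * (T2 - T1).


dT = 42.9190 K
dL = 7.900000e-06 * 99.5650 * 42.9190 = 0.033759 m
L_final = 99.598759 m

dL = 0.033759 m


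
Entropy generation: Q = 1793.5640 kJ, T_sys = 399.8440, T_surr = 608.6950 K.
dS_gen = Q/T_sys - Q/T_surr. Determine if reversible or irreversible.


dS_sys = 1793.5640/399.8440 = 4.4857 kJ/K
dS_surr = -1793.5640/608.6950 = -2.9466 kJ/K
dS_gen = 4.4857 - 2.9466 = 1.5391 kJ/K (irreversible)

dS_gen = 1.5391 kJ/K, irreversible


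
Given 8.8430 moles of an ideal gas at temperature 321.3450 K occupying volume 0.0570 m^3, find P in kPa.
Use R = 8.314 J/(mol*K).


P = nRT/V = 8.8430 * 8.314 * 321.3450 / 0.0570
= 23625.5100 / 0.0570 = 414482.6313 Pa = 414.4826 kPa

414.4826 kPa


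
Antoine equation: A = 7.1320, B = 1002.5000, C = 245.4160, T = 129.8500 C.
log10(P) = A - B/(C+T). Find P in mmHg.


C+T = 375.2660
B/(C+T) = 2.6714
log10(P) = 7.1320 - 2.6714 = 4.4606
P = 10^4.4606 = 28877.6339 mmHg

28877.6339 mmHg


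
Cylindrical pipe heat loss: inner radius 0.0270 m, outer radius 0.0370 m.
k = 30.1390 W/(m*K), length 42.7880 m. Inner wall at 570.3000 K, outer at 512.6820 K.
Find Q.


dT = 57.6180 K
ln(ro/ri) = 0.3151
Q = 2*pi*30.1390*42.7880*57.6180 / 0.3151 = 1481721.5382 W

1481721.5382 W


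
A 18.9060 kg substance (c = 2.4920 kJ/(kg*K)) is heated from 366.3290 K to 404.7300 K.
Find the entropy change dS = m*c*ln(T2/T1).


T2/T1 = 1.1048
ln(T2/T1) = 0.0997
dS = 18.9060 * 2.4920 * 0.0997 = 4.6967 kJ/K

4.6967 kJ/K


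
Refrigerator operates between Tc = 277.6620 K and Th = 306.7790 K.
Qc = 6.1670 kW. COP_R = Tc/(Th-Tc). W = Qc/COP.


COP = 277.6620 / 29.1170 = 9.5361
W = 6.1670 / 9.5361 = 0.6467 kW

COP = 9.5361, W = 0.6467 kW


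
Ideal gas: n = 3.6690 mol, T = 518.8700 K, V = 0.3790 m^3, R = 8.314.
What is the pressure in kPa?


P = nRT/V = 3.6690 * 8.314 * 518.8700 / 0.3790
= 15827.6447 / 0.3790 = 41761.5956 Pa = 41.7616 kPa

41.7616 kPa


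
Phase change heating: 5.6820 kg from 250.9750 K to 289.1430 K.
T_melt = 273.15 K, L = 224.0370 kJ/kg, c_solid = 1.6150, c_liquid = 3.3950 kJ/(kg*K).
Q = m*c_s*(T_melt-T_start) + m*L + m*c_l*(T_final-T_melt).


Q1 (sensible, solid) = 5.6820 * 1.6150 * 22.1750 = 203.4873 kJ
Q2 (latent) = 5.6820 * 224.0370 = 1272.9782 kJ
Q3 (sensible, liquid) = 5.6820 * 3.3950 * 15.9930 = 308.5112 kJ
Q_total = 1784.9768 kJ

1784.9768 kJ


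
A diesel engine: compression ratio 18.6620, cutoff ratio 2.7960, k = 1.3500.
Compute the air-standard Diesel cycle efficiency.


r^(k-1) = 2.7851
rc^k = 4.0071
eta = 0.5547 = 55.4687%

55.4687%


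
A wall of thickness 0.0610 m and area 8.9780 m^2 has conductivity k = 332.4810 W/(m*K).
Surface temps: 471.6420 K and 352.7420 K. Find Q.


dT = 118.9000 K
Q = 332.4810 * 8.9780 * 118.9000 / 0.0610 = 5818331.3820 W

5818331.3820 W


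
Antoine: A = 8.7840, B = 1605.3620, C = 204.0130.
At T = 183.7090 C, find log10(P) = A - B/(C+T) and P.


C+T = 387.7220
B/(C+T) = 4.1405
log10(P) = 8.7840 - 4.1405 = 4.6435
P = 10^4.6435 = 44005.0407 mmHg

44005.0407 mmHg


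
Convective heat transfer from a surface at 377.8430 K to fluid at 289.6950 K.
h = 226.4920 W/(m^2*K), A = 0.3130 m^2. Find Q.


dT = 88.1480 K
Q = 226.4920 * 0.3130 * 88.1480 = 6248.9877 W

6248.9877 W


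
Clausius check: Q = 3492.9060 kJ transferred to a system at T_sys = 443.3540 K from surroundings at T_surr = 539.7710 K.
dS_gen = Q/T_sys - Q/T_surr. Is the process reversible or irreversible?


dS_sys = 3492.9060/443.3540 = 7.8784 kJ/K
dS_surr = -3492.9060/539.7710 = -6.4711 kJ/K
dS_gen = 7.8784 - 6.4711 = 1.4073 kJ/K (irreversible)

dS_gen = 1.4073 kJ/K, irreversible


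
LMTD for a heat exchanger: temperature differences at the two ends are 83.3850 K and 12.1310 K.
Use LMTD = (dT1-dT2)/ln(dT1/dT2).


dT1/dT2 = 6.8737
ln(dT1/dT2) = 1.9277
LMTD = 71.2540 / 1.9277 = 36.9631 K

36.9631 K


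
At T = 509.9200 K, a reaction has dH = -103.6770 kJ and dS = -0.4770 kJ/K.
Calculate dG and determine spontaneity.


T*dS = 509.9200 * -0.4770 = -243.2318 kJ
dG = -103.6770 + 243.2318 = 139.5548 kJ (non-spontaneous)

dG = 139.5548 kJ, non-spontaneous


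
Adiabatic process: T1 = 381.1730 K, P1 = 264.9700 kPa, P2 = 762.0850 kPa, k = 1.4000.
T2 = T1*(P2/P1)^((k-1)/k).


(k-1)/k = 0.2857
(P2/P1)^exp = 1.3523
T2 = 381.1730 * 1.3523 = 515.4776 K

515.4776 K


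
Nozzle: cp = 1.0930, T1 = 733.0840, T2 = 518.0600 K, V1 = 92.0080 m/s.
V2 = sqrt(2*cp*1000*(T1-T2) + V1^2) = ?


dT = 215.0240 K
2*cp*1000*dT = 470042.4640
V1^2 = 8465.4721
V2 = sqrt(478507.9361) = 691.7427 m/s

691.7427 m/s


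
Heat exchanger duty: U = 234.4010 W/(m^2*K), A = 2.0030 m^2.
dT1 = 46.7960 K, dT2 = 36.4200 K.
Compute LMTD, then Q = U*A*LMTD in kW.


LMTD = 41.3915 K
Q = 234.4010 * 2.0030 * 41.3915 = 19433.5116 W = 19.4335 kW

19.4335 kW


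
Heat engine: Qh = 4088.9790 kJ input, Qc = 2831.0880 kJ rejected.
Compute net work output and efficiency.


W = 4088.9790 - 2831.0880 = 1257.8910 kJ
eta = 1257.8910 / 4088.9790 = 0.3076 = 30.7630%

W = 1257.8910 kJ, eta = 30.7630%


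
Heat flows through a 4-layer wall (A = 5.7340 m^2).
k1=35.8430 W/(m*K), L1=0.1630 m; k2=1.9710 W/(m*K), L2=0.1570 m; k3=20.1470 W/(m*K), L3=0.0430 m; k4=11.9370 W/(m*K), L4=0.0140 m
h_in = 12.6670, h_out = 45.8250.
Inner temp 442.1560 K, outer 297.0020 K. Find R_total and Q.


R_conv_in = 1/(12.6670*5.7340) = 0.0138
R_1 = 0.1630/(35.8430*5.7340) = 0.0008
R_2 = 0.1570/(1.9710*5.7340) = 0.0139
R_3 = 0.0430/(20.1470*5.7340) = 0.0004
R_4 = 0.0140/(11.9370*5.7340) = 0.0002
R_conv_out = 1/(45.8250*5.7340) = 0.0038
R_total = 0.0328 K/W
Q = 145.1540 / 0.0328 = 4420.6792 W

R_total = 0.0328 K/W, Q = 4420.6792 W


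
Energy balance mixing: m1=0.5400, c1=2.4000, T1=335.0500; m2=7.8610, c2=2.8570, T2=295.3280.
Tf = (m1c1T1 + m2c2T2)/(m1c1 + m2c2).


num = 7066.9600
den = 23.7549
Tf = 297.4951 K

297.4951 K
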